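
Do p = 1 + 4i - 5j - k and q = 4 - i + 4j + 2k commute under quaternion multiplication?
No: pq = 30 + 9i - 23j + 9k ≠ 30 + 21i - 9j - 13k = qp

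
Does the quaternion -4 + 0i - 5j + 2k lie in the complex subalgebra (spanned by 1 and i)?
No. The quaternion -4 - 5j + 2k has j-coefficient y = -5 and k-coefficient z = 2, not both zero, so it does not lie in the complex subalgebra spanned by 1 and i.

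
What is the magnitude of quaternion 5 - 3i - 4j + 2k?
√54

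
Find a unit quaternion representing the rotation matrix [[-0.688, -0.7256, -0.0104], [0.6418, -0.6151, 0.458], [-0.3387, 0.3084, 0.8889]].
0.3827 - 0.0977i + 0.2145j + 0.8933k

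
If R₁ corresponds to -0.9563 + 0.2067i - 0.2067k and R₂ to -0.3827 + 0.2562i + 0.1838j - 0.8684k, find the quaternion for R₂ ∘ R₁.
0.1335 - 0.3621i - 0.3023j + 0.8716k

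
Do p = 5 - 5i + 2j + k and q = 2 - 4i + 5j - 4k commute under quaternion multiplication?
No: pq = -16 - 43i + 5j - 35k ≠ -16 - 17i + 53j - k = qp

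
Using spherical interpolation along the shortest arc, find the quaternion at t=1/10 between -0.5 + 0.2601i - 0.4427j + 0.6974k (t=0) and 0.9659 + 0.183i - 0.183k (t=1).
-0.5781 + 0.2202i - 0.4113j + 0.6695k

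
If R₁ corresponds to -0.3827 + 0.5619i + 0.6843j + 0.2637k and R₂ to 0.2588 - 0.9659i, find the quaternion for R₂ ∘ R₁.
0.4437 + 0.5151i + 0.4318j - 0.5927k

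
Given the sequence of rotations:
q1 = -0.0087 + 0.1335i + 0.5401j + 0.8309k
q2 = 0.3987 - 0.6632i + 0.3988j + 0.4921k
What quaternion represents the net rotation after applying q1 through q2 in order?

q2 · q1 = -0.5392 + 0.1246i + 0.8286j - 0.0844k
-0.5392 + 0.1246i + 0.8286j - 0.0844k


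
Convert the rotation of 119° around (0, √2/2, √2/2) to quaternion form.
0.5075 + 0.6093j + 0.6093k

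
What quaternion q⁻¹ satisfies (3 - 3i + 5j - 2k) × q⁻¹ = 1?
0.0638 + 0.0638i - 0.1064j + 0.0426k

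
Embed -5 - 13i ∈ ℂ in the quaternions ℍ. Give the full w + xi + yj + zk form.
-5 - 13i + 0j + 0k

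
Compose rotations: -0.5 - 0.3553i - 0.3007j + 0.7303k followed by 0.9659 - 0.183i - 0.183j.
-0.603 - 0.3853i - 0.0653j + 0.6954k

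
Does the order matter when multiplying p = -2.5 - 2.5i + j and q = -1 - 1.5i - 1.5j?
Yes: pq = 0.25 + 6.25i + 2.75j + 5.25k ≠ 0.25 + 6.25i + 2.75j - 5.25k = qp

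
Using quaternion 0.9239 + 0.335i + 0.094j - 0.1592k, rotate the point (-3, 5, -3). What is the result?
(-1.21, 6.265, 1.513)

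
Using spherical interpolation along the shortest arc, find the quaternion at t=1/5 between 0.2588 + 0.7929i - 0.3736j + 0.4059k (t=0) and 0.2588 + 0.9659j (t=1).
0.1623 + 0.706i - 0.5871j + 0.3614k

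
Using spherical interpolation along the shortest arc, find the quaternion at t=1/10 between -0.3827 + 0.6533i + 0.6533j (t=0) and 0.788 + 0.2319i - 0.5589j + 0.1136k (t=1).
-0.4515 + 0.5817i + 0.6765j - 0.0136k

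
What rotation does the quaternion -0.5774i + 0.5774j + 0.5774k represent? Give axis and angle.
axis = (-√3/3, √3/3, √3/3), θ = π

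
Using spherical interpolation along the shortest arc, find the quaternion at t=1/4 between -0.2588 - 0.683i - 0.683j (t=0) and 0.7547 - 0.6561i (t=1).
0.0288 - 0.8078i - 0.5888j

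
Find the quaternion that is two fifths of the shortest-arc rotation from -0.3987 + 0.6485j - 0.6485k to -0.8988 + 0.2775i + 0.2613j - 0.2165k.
-0.6564 + 0.1228i + 0.5362j - 0.5163k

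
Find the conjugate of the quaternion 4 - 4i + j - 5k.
4 + 4i - j + 5k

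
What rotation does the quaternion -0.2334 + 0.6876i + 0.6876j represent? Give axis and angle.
axis = (√2/2, √2/2, 0), θ = 207°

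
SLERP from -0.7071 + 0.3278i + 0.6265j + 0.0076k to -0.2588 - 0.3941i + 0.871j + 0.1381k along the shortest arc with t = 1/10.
-0.6849 + 0.258i + 0.6811j + 0.023k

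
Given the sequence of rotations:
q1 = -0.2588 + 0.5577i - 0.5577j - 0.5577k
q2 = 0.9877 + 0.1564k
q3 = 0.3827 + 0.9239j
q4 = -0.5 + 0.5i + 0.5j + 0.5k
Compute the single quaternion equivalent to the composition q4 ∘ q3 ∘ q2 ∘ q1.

q2 · q1 = -0.1684 + 0.6381i - 0.4636j - 0.5913k
q3 · q2 · q1 = 0.3639 - 0.3021i - 0.333j - 0.8158k
q4 · q3 · q2 · q1 = 0.5435 + 0.0916i + 0.6053j + 0.5744k
0.5435 + 0.0916i + 0.6053j + 0.5744k


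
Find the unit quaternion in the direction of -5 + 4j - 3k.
-0.7071 + 0.5657j - 0.4243k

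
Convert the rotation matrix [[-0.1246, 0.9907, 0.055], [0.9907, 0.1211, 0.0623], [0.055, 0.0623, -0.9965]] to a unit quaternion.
0.6616i + 0.7487j + 0.0416k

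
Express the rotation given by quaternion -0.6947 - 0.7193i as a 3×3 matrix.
[[1, 0, 0], [0, -0.0348, -0.9994], [0, 0.9994, -0.0348]]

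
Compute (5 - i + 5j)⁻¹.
0.098 + 0.0196i - 0.098j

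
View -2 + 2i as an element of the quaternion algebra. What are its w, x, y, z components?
-2 + 2i + 0j + 0k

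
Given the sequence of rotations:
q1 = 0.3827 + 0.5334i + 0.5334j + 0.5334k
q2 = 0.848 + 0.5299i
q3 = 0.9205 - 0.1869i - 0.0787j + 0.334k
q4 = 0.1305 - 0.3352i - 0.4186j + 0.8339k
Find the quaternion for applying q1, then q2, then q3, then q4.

q2 · q1 = 0.0419 + 0.6551i + 0.1697j + 0.735k
q3 · q2 · q1 = -0.0711 + 0.4807i + 0.5091j + 0.7104k
q4 · q3 · q2 · q1 = -0.2274 - 0.6353i + 0.7352j + 0.064k
-0.2274 - 0.6353i + 0.7352j + 0.064k


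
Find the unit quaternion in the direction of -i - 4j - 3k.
-0.1961i - 0.7845j - 0.5883k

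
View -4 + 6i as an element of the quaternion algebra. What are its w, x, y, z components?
-4 + 6i + 0j + 0k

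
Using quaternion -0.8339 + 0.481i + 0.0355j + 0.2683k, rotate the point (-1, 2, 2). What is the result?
(0.508, 2.842, -0.814)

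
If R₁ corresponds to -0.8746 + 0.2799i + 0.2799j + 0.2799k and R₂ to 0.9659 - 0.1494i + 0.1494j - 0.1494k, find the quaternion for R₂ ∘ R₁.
-0.803 + 0.4847i + 0.1397j + 0.3174k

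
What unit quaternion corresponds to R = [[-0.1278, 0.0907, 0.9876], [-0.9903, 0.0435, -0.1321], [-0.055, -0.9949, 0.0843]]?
-0.5 + 0.4314i - 0.5213j + 0.5405k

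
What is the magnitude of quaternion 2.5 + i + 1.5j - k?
3.24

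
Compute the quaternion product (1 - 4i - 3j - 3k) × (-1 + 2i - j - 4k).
-8 + 15i - 20j + 9k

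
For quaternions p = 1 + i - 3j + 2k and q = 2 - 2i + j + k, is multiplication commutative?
No: pq = 5 - 5i - 10j ≠ 5 + 5i + 10k = qp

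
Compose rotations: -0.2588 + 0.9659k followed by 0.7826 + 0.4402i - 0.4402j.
-0.2025 - 0.5391i - 0.3113j + 0.7559k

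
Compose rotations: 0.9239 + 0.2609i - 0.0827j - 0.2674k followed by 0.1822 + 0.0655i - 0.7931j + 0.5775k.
0.2401 + 0.3679i - 0.5796j + 0.6863k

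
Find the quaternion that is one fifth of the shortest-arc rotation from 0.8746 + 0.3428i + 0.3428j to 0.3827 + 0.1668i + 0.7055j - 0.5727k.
0.8219 + 0.326i + 0.4485j - 0.1303k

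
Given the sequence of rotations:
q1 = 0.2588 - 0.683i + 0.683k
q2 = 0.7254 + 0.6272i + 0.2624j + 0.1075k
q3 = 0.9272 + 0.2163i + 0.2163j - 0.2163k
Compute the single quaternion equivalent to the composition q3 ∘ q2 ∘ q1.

q2 · q1 = 0.5427 - 0.1539i - 0.4339j + 0.7025k
q3 · q2 · q1 = 0.7823 + 0.0328i - 0.4036j + 0.4734k
0.7823 + 0.0328i - 0.4036j + 0.4734k


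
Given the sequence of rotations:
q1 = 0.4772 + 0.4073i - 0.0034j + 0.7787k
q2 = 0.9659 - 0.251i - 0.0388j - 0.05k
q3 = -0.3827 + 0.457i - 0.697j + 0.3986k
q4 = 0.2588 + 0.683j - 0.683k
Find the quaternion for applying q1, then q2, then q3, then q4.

q2 · q1 = 0.602 + 0.2433i + 0.1533j + 0.7449k
q3 · q2 · q1 = -0.5316 - 0.3983i - 0.7217j + 0.1945k
q4 · q3 · q2 · q1 = 0.4882 - 0.4632i - 0.2778j + 0.6855k
0.4882 - 0.4632i - 0.2778j + 0.6855k


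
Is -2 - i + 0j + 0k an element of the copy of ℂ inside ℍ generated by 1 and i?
Yes. The quaternion -2 - i has j- and k-coefficients y = z = 0, so it lies in the complex subalgebra spanned by 1 and i.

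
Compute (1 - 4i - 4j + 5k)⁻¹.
0.0172 + 0.069i + 0.069j - 0.0862k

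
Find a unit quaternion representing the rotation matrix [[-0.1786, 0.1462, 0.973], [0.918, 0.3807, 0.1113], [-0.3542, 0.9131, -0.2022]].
0.5 + 0.4009i + 0.6636j + 0.3859k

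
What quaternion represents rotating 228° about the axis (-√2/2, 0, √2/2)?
-0.4067 - 0.646i + 0.646k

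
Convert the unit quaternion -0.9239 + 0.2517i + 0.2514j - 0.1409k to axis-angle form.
axis = (0.6578, 0.657, -0.3682), θ = 7π/4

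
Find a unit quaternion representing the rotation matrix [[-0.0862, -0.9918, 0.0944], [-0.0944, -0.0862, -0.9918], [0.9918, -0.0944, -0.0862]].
0.4305 + 0.5211i - 0.5211j + 0.5211k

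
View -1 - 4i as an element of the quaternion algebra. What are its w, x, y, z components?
-1 - 4i + 0j + 0k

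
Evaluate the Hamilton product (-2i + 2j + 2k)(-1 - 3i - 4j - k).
4 + 8i - 10j + 12k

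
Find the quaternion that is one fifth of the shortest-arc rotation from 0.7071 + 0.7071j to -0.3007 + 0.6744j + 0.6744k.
0.5529 + 0.8135j + 0.1802k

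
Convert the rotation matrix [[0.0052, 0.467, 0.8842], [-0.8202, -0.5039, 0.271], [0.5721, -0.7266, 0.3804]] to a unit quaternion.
-0.4695 + 0.5312i - 0.1662j + 0.6854k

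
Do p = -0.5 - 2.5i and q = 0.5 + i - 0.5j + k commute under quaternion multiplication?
No: pq = 2.25 - 1.75i + 2.75j + 0.75k ≠ 2.25 - 1.75i - 2.25j - 1.75k = qp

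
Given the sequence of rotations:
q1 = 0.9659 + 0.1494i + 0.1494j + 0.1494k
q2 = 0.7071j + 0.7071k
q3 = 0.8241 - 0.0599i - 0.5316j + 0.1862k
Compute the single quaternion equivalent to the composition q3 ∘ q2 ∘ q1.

q2 · q1 = -0.2113 + 0.7886j + 0.5773k
q3 · q2 · q1 = 0.1376 - 0.4411i + 0.7968j + 0.3892k
0.1376 - 0.4411i + 0.7968j + 0.3892k


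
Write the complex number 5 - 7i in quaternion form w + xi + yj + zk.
5 - 7i + 0j + 0k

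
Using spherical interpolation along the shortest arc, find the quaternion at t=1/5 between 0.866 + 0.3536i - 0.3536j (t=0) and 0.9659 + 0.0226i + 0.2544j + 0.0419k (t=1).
0.9251 + 0.2969i - 0.2367j + 0.0091k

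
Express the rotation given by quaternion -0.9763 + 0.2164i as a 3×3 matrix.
[[1, 0, 0], [0, 0.9063, 0.4225], [0, -0.4225, 0.9063]]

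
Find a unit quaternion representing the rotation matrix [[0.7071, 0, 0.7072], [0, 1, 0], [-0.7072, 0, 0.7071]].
0.9239 + 0.3827j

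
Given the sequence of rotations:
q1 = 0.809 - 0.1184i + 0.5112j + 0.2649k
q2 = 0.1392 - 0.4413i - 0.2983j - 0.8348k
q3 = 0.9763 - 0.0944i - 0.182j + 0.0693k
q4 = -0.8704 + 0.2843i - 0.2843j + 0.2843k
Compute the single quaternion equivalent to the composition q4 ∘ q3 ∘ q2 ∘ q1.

q2 · q1 = 0.434 - 0.0258i + 0.0456j - 0.8994k
q3 · q2 · q1 = 0.4919 + 0.0944i - 0.1212j - 0.857k
q4 · q3 · q2 · q1 = -0.2458 + 0.3358i + 0.2361j + 0.8782k
-0.2458 + 0.3358i + 0.2361j + 0.8782k


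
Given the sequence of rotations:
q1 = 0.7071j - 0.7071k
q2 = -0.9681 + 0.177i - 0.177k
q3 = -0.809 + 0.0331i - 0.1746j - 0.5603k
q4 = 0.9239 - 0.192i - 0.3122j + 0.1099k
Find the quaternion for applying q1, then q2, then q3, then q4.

q2 · q1 = -0.1252 + 0.1252i - 0.5594j + 0.8097k
q3 · q2 · q1 = 0.4531 - 0.5602i + 0.3775j - 0.5816k
q4 · q3 · q2 · q1 = 0.4928 - 0.4645i + 0.0341j - 0.7349k
0.4928 - 0.4645i + 0.0341j - 0.7349k


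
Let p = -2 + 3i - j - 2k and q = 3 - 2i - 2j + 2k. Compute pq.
2 + 7i - j - 18k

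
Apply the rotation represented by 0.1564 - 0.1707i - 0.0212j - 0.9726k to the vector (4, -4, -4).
(-6.119, 2.234, -2.36)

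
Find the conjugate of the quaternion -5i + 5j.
5i - 5j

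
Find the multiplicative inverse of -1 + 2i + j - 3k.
-0.0667 - 0.1333i - 0.0667j + 0.2k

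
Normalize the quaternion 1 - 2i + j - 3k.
0.2582 - 0.5164i + 0.2582j - 0.7746k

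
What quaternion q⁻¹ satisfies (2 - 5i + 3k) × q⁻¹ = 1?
0.0526 + 0.1316i - 0.0789k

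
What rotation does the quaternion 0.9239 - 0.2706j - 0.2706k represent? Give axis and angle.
axis = (0, -√2/2, -√2/2), θ = π/4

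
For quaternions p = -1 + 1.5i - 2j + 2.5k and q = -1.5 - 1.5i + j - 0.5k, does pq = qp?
No: pq = 7 - 2.25i - j - 4.75k ≠ 7 + 0.75i + 5j - 1.75k = qp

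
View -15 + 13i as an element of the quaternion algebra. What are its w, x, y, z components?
-15 + 13i + 0j + 0k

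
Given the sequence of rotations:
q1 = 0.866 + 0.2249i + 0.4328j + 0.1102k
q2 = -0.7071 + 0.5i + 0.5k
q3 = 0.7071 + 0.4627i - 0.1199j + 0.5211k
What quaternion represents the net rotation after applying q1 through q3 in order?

q2 · q1 = -0.7799 + 0.0576i - 0.2487j + 0.5715k
q3 · q2 · q1 = -0.9057 - 0.2591i - 0.3168j - 0.1105k
-0.9057 - 0.2591i - 0.3168j - 0.1105k


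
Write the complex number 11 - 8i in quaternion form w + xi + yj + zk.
11 - 8i + 0j + 0k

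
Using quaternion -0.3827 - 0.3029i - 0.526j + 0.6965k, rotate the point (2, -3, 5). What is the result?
(-3.699, -4.791, 1.169)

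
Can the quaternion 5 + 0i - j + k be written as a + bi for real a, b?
No. The quaternion 5 - j + k has j-coefficient y = -1 and k-coefficient z = 1, not both zero, so it does not lie in the complex subalgebra spanned by 1 and i.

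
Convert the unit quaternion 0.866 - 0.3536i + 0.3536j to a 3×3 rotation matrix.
[[0.7499, -0.2501, 0.6124], [-0.2501, 0.7499, 0.6124], [-0.6124, -0.6124, 0.4999]]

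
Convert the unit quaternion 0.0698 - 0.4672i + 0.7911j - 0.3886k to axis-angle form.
axis = (-0.4683, 0.793, -0.3896), θ = 172°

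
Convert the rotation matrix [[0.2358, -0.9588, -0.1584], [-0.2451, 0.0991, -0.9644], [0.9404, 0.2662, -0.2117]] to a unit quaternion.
0.5299 + 0.5806i - 0.5184j + 0.3367k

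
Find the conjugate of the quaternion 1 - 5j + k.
1 + 5j - k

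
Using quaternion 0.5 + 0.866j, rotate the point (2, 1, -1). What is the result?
(-1.866, 1, -1.232)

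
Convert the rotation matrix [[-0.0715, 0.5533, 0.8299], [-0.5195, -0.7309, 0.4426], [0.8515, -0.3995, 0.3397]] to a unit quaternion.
-0.3665 + 0.5744i + 0.0147j + 0.7318k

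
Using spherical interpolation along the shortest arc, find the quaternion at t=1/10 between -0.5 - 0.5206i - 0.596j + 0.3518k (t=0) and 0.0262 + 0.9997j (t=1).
-0.4658 - 0.4819i - 0.6669j + 0.3256k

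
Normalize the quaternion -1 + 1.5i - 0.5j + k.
-0.4714 + 0.7071i - 0.2357j + 0.4714k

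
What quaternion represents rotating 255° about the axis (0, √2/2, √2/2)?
-0.6088 + 0.561j + 0.561k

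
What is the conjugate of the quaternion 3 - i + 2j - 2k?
3 + i - 2j + 2k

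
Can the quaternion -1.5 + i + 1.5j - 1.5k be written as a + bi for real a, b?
No. The quaternion -1.5 + i + 1.5j - 1.5k has j-coefficient y = 1.5 and k-coefficient z = -1.5, not both zero, so it does not lie in the complex subalgebra spanned by 1 and i.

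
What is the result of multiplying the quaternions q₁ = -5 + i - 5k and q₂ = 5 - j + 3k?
-10 + 2j - 41k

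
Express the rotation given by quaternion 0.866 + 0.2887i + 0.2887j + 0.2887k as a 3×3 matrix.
[[0.6666, -0.3333, 0.6667], [0.6667, 0.6666, -0.3333], [-0.3333, 0.6667, 0.6666]]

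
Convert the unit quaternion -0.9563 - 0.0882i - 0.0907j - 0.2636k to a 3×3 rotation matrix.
[[0.8446, -0.4882, 0.22], [0.5202, 0.8455, -0.1209], [-0.127, 0.2165, 0.968]]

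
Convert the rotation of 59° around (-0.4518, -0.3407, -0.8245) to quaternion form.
0.8704 - 0.2225i - 0.1678j - 0.406k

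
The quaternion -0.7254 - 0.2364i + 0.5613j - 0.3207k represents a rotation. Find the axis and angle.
axis = (-0.3434, 0.8155, -0.4659), θ = 273°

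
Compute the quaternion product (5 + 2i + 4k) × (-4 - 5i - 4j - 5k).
10 - 17i - 30j - 49k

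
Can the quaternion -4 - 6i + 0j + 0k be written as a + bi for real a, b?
Yes. The quaternion -4 - 6i has j- and k-coefficients y = z = 0, so it lies in the complex subalgebra spanned by 1 and i.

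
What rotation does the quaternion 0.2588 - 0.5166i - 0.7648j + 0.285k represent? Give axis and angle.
axis = (-0.5348, -0.7918, 0.2951), θ = 5π/6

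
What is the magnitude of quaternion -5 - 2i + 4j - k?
√46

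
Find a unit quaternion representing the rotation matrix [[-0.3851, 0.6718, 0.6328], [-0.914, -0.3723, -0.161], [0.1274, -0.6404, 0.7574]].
-0.5 + 0.2397i - 0.2527j + 0.7929k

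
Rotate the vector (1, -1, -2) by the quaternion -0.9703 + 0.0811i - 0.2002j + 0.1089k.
(-0.095, -1.434, -1.983)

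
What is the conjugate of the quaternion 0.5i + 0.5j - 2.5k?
-0.5i - 0.5j + 2.5k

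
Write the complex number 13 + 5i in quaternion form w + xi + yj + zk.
13 + 5i + 0j + 0k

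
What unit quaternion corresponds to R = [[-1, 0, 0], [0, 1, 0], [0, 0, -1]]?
j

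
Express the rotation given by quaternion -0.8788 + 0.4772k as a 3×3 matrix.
[[0.5446, 0.8387, 0], [-0.8387, 0.5446, 0], [0, 0, 1]]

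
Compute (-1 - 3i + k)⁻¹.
-0.0909 + 0.2727i - 0.0909k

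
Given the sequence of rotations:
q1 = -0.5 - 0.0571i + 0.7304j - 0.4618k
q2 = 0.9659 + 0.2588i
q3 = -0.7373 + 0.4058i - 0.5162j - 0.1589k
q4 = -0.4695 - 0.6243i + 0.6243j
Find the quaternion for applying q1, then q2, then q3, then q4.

q2 · q1 = -0.4682 - 0.1846i + 0.825j - 0.257k
q3 · q2 · q1 = 0.8051 + 0.2099i - 0.233j + 0.5034k
q4 · q3 · q2 · q1 = -0.1015 - 0.2869i + 0.9263j - 0.2219k
-0.1015 - 0.2869i + 0.9263j - 0.2219k


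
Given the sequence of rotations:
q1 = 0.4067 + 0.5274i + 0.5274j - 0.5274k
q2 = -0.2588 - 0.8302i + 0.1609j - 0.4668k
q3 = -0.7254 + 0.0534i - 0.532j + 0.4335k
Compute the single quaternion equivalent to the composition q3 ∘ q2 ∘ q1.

q2 · q1 = 0.0015 - 0.3128i - 0.7551j - 0.5761k
q3 · q2 · q1 = -0.1364 + 0.8608i + 0.4421j + 0.2118k
-0.1364 + 0.8608i + 0.4421j + 0.2118k


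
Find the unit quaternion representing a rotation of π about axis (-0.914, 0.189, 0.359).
-0.914i + 0.189j + 0.359k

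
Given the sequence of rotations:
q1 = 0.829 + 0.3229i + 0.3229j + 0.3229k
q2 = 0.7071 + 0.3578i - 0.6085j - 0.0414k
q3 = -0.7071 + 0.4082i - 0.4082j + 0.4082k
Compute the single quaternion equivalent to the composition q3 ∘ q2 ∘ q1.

q2 · q1 = 0.6805 + 0.3418i - 0.405j + 0.506k
q3 · q2 · q1 = -0.9926 - 0.0051i - 0.0584j - 0.1058k
-0.9926 - 0.0051i - 0.0584j - 0.1058k


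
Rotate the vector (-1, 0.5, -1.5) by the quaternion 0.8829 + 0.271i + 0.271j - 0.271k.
(-0.891, 1.623, -0.268)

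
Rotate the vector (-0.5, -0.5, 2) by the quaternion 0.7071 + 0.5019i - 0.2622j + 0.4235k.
(0.288, -2.1, 0.076)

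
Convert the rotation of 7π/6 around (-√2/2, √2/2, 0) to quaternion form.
-0.2588 - 0.683i + 0.683j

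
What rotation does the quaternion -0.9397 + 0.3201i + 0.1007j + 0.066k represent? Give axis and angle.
axis = (0.936, 0.2944, 0.193), θ = 320°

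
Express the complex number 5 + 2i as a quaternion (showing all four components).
5 + 2i + 0j + 0k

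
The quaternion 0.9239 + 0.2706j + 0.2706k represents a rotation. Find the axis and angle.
axis = (0, √2/2, √2/2), θ = π/4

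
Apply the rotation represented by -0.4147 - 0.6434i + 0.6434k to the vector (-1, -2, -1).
(-0.411, 2.379, -0.411)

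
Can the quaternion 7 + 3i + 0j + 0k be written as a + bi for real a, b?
Yes. The quaternion 7 + 3i has j- and k-coefficients y = z = 0, so it lies in the complex subalgebra spanned by 1 and i.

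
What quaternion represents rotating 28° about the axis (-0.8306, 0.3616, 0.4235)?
0.9703 - 0.2009i + 0.0875j + 0.1025k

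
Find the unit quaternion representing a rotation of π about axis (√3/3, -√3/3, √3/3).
0.5774i - 0.5774j + 0.5774k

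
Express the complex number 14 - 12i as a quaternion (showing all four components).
14 - 12i + 0j + 0k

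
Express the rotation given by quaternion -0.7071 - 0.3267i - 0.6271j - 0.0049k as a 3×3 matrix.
[[0.2134, 0.4028, 0.89], [0.4167, 0.7865, -0.4559], [-0.8836, 0.4682, 0]]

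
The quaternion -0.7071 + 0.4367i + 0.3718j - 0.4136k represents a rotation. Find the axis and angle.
axis = (0.6176, 0.5258, -0.5849), θ = 3π/2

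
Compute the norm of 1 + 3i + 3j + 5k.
√44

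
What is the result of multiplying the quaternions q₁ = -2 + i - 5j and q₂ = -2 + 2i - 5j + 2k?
-23 - 16i + 18j + k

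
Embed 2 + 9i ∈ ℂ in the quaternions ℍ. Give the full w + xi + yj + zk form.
2 + 9i + 0j + 0k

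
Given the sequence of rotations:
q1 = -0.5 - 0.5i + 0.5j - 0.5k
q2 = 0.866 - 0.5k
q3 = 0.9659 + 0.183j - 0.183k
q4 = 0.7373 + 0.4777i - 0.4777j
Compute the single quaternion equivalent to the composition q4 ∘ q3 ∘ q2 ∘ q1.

q2 · q1 = -0.683 - 0.183i + 0.683j - 0.183k
q3 · q2 · q1 = -0.8182 - 0.0853i + 0.5682j - 0.0183k
q4 · q3 · q2 · q1 = -0.2911 - 0.445i + 0.8185j + 0.2172k
-0.2911 - 0.445i + 0.8185j + 0.2172k


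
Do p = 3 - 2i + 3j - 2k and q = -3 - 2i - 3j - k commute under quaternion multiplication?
No: pq = -6 - 9i - 16j + 15k ≠ -6 + 9i - 20j - 9k = qp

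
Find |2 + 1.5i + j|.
2.693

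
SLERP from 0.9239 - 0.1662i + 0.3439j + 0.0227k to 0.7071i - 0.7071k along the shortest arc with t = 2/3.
0.4296 - 0.6609i + 0.1599j + 0.5942k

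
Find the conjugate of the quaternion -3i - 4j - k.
3i + 4j + k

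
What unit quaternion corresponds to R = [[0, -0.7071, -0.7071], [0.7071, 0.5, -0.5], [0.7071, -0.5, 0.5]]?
0.7071 - 0.5j + 0.5k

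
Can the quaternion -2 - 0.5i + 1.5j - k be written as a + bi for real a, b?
No. The quaternion -2 - 0.5i + 1.5j - k has j-coefficient y = 1.5 and k-coefficient z = -1, not both zero, so it does not lie in the complex subalgebra spanned by 1 and i.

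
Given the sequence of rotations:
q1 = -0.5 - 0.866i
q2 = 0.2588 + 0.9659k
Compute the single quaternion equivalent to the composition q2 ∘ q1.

q2 · q1 = -0.1294 - 0.2241i - 0.8365j - 0.4829k
-0.1294 - 0.2241i - 0.8365j - 0.4829k


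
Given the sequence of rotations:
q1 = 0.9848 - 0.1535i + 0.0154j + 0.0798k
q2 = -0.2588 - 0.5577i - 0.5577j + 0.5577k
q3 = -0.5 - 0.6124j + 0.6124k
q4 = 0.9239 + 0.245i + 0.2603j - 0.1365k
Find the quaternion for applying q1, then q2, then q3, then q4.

q2 · q1 = -0.3764 - 0.5626i - 0.5943j + 0.4344k
q3 · q2 · q1 = -0.4418 + 0.3792i + 0.1831j - 0.7922k
q4 · q3 · q2 · q1 = -0.6569 + 0.0609i + 0.1965j - 0.7255k
-0.6569 + 0.0609i + 0.1965j - 0.7255k


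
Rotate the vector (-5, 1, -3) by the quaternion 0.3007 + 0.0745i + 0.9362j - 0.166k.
(2.665, 1.802, 4.965)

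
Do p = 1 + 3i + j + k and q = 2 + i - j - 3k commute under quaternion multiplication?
No: pq = 3 + 5i + 11j - 5k ≠ 3 + 9i - 9j + 3k = qp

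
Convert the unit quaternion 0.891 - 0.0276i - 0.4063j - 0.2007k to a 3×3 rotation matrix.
[[0.5893, 0.3801, -0.7129], [-0.3352, 0.9179, 0.2123], [0.7351, 0.1139, 0.6683]]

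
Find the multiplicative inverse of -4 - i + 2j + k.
-0.1818 + 0.0455i - 0.0909j - 0.0455k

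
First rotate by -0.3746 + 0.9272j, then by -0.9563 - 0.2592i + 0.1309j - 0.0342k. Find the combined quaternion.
0.2369 + 0.1288i - 0.9357j - 0.2275k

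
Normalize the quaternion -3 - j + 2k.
-0.8018 - 0.2673j + 0.5345k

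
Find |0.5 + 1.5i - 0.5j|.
1.658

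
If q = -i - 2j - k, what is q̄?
i + 2j + k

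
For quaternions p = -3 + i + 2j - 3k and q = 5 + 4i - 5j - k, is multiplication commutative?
No: pq = -12 - 24i + 14j - 25k ≠ -12 + 10i + 36j + k = qp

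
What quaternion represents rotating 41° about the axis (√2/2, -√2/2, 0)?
0.9367 + 0.2476i - 0.2476j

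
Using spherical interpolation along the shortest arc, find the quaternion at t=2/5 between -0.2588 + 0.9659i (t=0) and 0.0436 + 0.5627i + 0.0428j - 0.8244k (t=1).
-0.1538 + 0.9108i + 0.0199j - 0.3826k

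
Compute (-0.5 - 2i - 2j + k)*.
-0.5 + 2i + 2j - k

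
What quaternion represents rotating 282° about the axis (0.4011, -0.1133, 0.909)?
-0.7771 + 0.2524i - 0.0713j + 0.5721k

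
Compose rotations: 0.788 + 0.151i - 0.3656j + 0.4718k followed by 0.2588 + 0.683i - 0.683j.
-0.1489 + 0.255i - 0.9551j - 0.0245k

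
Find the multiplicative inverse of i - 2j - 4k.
-0.0476i + 0.0952j + 0.1905k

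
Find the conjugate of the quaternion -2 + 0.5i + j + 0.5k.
-2 - 0.5i - j - 0.5k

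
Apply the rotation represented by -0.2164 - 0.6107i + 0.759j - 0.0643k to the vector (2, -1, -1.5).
(1.009, -1.501, 1.994)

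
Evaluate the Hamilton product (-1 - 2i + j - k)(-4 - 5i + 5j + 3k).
-8 + 21i + 2j - 4k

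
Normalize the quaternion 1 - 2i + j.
0.4082 - 0.8165i + 0.4082j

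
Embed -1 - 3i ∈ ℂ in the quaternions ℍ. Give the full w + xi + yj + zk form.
-1 - 3i + 0j + 0k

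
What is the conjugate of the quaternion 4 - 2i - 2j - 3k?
4 + 2i + 2j + 3k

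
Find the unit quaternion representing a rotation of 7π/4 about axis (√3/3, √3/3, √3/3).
-0.9239 + 0.2209i + 0.2209j + 0.2209k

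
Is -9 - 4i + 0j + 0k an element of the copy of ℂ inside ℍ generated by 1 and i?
Yes. The quaternion -9 - 4i has j- and k-coefficients y = z = 0, so it lies in the complex subalgebra spanned by 1 and i.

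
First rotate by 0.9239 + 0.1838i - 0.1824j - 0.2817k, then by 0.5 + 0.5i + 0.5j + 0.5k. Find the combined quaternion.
0.6021 + 0.5042i + 0.6035j + 0.138k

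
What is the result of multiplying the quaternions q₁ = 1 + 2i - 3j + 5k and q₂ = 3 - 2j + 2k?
-13 + 10i - 15j + 13k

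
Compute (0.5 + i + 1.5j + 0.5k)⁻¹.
0.1333 - 0.2667i - 0.4j - 0.1333k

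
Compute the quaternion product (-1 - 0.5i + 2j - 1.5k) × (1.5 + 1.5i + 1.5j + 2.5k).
5i + 0.5j - 8.5k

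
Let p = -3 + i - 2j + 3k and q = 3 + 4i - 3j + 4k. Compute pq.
-31 - 8i + 11j + 2k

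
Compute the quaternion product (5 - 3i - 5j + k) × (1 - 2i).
-1 - 13i - 7j - 9k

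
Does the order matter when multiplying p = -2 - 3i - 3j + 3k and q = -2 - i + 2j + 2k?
Yes: pq = 1 - 4i + 5j - 19k ≠ 1 + 20i - j - k = qp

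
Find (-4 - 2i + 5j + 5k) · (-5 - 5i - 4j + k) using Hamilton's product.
25 + 55i - 32j + 4k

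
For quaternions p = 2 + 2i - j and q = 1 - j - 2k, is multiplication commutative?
No: pq = 1 + 4i + j - 6k ≠ 1 - 7j - 2k = qp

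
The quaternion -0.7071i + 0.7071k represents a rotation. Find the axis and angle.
axis = (-√2/2, 0, √2/2), θ = π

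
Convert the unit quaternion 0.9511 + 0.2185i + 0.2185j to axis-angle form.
axis = (√2/2, √2/2, 0), θ = 36°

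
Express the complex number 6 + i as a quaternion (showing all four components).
6 + i + 0j + 0k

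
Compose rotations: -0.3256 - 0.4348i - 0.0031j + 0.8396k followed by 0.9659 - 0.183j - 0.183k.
-0.1614 - 0.5742i + 0.1362j + 0.791k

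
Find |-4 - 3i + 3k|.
√34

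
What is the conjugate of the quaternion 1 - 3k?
1 + 3k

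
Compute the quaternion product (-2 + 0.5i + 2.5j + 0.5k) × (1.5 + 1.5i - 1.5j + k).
-0.5 + i + 7j - 5.75k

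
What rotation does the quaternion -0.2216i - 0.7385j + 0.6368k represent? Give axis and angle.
axis = (-0.2216, -0.7385, 0.6368), θ = π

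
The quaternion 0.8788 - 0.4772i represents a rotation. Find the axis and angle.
axis = (-1, 0, 0), θ = 57°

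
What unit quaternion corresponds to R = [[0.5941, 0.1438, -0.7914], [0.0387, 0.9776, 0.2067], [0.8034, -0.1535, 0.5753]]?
0.887 - 0.1015i - 0.4495j - 0.0296k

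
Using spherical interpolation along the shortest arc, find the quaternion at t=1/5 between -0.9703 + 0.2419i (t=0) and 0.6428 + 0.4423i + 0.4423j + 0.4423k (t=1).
-0.9836 + 0.1016i - 0.1054j - 0.1054k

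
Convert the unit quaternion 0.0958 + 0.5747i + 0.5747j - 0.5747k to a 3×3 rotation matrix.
[[-0.3211, 0.7707, -0.5504], [0.5504, -0.3211, -0.7707], [-0.7707, -0.5504, -0.3211]]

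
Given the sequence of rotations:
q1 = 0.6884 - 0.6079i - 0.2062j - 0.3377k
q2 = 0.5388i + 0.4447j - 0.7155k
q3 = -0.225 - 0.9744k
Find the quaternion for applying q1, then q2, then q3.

q2 · q1 = 0.1776 + 0.0732i + 0.923j - 0.3333k
q3 · q2 · q1 = -0.3647 + 0.8829i - 0.279j - 0.0981k
-0.3647 + 0.8829i - 0.279j - 0.0981k


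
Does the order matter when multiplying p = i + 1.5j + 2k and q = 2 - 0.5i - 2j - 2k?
Yes: pq = 7.5 + 3i + 4j + 2.75k ≠ 7.5 + i + 2j + 5.25k = qp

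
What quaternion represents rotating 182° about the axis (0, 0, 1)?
-0.0175 + 0.9998k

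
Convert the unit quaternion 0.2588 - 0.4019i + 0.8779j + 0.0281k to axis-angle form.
axis = (-0.4161, 0.9089, 0.0291), θ = 5π/6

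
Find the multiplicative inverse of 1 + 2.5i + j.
0.1212 - 0.303i - 0.1212j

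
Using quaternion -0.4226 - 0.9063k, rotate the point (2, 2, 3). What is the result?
(-2.818, 0.246, 3)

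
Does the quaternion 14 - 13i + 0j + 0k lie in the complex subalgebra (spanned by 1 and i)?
Yes. The quaternion 14 - 13i has j- and k-coefficients y = z = 0, so it lies in the complex subalgebra spanned by 1 and i.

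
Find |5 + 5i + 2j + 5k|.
√79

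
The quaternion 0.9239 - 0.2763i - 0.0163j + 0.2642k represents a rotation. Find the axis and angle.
axis = (-0.7221, -0.0426, 0.6905), θ = π/4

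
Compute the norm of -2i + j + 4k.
√21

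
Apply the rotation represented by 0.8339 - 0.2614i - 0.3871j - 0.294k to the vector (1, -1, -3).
(1.31, -2.969, -0.683)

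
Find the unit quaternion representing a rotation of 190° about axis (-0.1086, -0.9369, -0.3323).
-0.0872 - 0.1082i - 0.9333j - 0.331k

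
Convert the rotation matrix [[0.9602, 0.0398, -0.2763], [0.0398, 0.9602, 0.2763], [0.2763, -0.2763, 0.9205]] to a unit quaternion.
0.9799 - 0.141i - 0.141j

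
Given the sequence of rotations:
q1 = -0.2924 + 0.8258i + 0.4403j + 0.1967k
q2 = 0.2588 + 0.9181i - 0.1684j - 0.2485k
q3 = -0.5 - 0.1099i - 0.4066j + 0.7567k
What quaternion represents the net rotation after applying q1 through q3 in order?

q2 · q1 = -0.7108 + 0.0216i - 0.2226j + 0.6669k
q3 · q2 · q1 = -0.2374 - 0.0354i + 0.4899j - 0.8381k
-0.2374 - 0.0354i + 0.4899j - 0.8381k


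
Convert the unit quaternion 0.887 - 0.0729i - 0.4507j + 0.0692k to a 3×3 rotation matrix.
[[0.5842, -0.057, -0.8096], [0.1885, 0.9798, 0.0669], [0.7895, -0.1917, 0.5831]]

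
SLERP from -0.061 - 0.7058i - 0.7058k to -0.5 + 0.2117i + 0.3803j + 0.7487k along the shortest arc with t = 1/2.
0.2419 - 0.5055i - 0.2095j - 0.8013k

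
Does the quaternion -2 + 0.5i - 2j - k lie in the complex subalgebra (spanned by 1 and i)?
No. The quaternion -2 + 0.5i - 2j - k has j-coefficient y = -2 and k-coefficient z = -1, not both zero, so it does not lie in the complex subalgebra spanned by 1 and i.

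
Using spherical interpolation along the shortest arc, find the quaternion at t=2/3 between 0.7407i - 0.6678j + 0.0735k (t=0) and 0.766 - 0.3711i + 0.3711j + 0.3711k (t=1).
-0.5692 + 0.5688i - 0.54j - 0.2467k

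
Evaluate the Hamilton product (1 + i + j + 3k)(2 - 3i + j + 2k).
-2 - 2i - 8j + 12k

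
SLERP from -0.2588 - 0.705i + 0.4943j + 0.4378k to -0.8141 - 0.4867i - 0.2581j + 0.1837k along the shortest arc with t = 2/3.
-0.7052 - 0.6383i + 0.0035j + 0.3086k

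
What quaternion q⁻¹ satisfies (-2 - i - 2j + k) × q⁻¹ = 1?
-0.2 + 0.1i + 0.2j - 0.1k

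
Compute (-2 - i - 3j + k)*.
-2 + i + 3j - k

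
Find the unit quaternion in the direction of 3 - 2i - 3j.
0.6396 - 0.4264i - 0.6396j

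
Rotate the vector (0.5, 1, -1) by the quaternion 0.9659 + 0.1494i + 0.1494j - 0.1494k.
(0.545, 1.122, -0.833)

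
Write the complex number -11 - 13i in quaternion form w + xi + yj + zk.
-11 - 13i + 0j + 0k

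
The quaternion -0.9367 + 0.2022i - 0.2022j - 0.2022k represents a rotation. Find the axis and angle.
axis = (√3/3, -√3/3, -√3/3), θ = 319°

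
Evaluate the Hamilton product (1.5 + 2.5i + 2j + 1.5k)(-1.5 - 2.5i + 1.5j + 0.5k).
0.25 - 8.75i - 5.75j + 7.25k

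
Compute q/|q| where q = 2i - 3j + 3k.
0.4264i - 0.6396j + 0.6396k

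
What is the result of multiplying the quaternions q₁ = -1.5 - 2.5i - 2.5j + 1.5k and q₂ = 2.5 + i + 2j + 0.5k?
3 - 12i - 6.5j + 0.5k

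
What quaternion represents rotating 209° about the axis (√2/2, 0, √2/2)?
-0.2504 + 0.6846i + 0.6846k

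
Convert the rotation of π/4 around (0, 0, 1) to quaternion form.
0.9239 + 0.3827k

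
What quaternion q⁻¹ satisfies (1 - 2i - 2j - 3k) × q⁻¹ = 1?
0.0556 + 0.1111i + 0.1111j + 0.1667k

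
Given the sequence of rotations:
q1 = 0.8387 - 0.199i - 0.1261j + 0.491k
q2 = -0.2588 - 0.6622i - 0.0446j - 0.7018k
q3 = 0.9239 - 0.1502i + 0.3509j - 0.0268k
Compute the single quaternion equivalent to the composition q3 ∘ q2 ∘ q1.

q2 · q1 = -0.0099 - 0.6143i + 0.46j - 0.641k
q3 · q2 · q1 = -0.28 - 0.7787i + 0.3417j - 0.4455k
-0.28 - 0.7787i + 0.3417j - 0.4455k


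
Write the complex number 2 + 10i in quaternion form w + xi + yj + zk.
2 + 10i + 0j + 0k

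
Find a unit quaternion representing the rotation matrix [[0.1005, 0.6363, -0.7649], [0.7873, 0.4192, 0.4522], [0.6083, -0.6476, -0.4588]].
0.515 - 0.5339i - 0.6666j + 0.0733k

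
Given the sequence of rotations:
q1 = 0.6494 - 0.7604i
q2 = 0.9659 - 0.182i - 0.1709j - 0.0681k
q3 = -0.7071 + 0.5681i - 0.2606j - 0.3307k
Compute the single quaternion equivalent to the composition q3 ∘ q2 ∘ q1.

q2 · q1 = 0.4889 - 0.8527i - 0.0592j - 0.1742k
q3 · q2 · q1 = 0.0657 + 0.9065i + 0.2954j - 0.2943k
0.0657 + 0.9065i + 0.2954j - 0.2943k


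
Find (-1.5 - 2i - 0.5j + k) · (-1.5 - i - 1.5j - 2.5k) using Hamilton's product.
2 + 7.25i - 3j + 4.75k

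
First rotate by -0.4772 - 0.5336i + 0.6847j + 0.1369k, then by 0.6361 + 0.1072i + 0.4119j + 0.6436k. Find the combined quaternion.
-0.6165 - 0.7749i - 0.1191j + 0.0731k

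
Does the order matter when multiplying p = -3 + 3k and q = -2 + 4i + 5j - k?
Yes: pq = 9 - 27i - 3j - 3k ≠ 9 + 3i - 27j - 3k = qp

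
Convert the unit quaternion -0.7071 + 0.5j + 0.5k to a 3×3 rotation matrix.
[[0, 0.7071, -0.7071], [-0.7071, 0.5, 0.5], [0.7071, 0.5, 0.5]]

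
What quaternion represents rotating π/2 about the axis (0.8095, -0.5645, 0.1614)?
0.7071 + 0.5724i - 0.3992j + 0.1141k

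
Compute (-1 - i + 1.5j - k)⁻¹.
-0.1905 + 0.1905i - 0.2857j + 0.1905k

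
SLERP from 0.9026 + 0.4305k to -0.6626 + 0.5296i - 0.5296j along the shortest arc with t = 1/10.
0.9129 - 0.0613i + 0.0613j + 0.3988k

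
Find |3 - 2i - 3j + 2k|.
√26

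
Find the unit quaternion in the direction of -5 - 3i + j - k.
-0.8333 - 0.5i + 0.1667j - 0.1667k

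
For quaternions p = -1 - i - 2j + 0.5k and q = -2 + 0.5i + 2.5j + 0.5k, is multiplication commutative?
No: pq = 7.25 - 0.75i + 2.25j - 3k ≠ 7.25 + 3.75i + 0.75j = qp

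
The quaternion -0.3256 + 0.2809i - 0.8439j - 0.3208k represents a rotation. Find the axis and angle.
axis = (0.2971, -0.8925, -0.3393), θ = 218°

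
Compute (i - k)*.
-i + k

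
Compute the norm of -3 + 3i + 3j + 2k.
√31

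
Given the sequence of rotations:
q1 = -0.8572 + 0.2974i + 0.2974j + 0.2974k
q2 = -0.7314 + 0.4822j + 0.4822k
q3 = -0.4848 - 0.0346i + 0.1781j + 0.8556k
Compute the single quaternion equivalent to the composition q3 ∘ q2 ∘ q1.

q2 · q1 = 0.3401 - 0.2175i - 0.4875j - 0.7743k
q3 · q2 · q1 = 0.5769 + 0.3729i + 0.084j + 0.722k
0.5769 + 0.3729i + 0.084j + 0.722k


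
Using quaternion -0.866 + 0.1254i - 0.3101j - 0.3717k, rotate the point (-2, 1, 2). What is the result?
(-0.897, 0.456, 2.826)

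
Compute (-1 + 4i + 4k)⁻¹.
-0.0303 - 0.1212i - 0.1212k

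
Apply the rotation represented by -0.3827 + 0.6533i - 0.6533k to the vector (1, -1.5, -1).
(1.75, 1.061, -0.25)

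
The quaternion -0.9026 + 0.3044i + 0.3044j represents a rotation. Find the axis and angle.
axis = (√2/2, √2/2, 0), θ = 309°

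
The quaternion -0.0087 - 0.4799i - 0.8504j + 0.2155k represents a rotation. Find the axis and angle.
axis = (-0.4799, -0.8504, 0.2155), θ = 181°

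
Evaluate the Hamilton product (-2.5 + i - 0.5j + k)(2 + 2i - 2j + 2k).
-10 - 2i + 4j - 4k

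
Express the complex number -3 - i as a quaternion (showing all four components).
-3 - i + 0j + 0k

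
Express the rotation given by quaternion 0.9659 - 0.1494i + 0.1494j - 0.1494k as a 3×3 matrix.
[[0.9107, 0.244, 0.3333], [-0.3333, 0.9107, 0.244], [-0.244, -0.3333, 0.9107]]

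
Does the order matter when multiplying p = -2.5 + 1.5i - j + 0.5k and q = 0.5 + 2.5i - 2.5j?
Yes: pq = -7.5 - 4.25i + 7j - k ≠ -7.5 - 6.75i + 4.5j + 1.5k = qp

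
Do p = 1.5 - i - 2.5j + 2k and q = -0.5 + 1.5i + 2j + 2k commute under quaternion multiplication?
No: pq = 1.75 - 6.25i + 9.25j + 3.75k ≠ 1.75 + 11.75i - 0.75j + 0.25k = qp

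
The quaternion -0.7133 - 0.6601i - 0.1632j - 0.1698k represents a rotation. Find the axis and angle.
axis = (-0.9418, -0.2329, -0.2423), θ = 271°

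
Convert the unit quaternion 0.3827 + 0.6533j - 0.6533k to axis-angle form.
axis = (0, √2/2, -√2/2), θ = 3π/4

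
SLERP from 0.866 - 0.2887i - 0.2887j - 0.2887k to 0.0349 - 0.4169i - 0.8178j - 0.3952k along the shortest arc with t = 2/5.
0.604 - 0.3916i - 0.5799j - 0.3815k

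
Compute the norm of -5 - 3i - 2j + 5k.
√63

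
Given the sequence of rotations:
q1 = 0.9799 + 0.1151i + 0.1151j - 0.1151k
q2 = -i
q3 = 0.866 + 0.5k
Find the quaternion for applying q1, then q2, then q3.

q2 · q1 = 0.1151 - 0.9799i - 0.1151j - 0.1151k
q3 · q2 · q1 = 0.1572 - 0.791i - 0.5896j - 0.0421k
0.1572 - 0.791i - 0.5896j - 0.0421k


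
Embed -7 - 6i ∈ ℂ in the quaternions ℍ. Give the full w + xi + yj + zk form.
-7 - 6i + 0j + 0k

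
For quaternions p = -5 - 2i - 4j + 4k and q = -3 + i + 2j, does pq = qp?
No: pq = 25 - 7i + 6j - 12k ≠ 25 + 9i - 2j - 12k = qp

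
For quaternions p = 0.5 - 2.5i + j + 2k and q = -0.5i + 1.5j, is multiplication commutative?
No: pq = -2.75 - 3.25i - 0.25j - 3.25k ≠ -2.75 + 2.75i + 1.75j + 3.25k = qp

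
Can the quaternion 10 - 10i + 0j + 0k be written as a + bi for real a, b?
Yes. The quaternion 10 - 10i has j- and k-coefficients y = z = 0, so it lies in the complex subalgebra spanned by 1 and i.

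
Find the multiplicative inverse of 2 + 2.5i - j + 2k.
0.1311 - 0.1639i + 0.0656j - 0.1311k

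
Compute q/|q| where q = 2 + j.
0.8944 + 0.4472j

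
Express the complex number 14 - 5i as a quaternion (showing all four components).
14 - 5i + 0j + 0k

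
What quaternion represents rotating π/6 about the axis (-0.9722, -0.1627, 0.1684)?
0.9659 - 0.2516i - 0.0421j + 0.0436k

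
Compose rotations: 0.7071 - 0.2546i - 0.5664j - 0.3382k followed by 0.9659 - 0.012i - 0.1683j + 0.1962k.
0.651 - 0.0864i - 0.7201j - 0.224k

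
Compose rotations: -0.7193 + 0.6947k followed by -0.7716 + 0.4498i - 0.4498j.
0.555 - 0.636i + 0.0111j - 0.536k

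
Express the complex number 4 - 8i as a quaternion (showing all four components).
4 - 8i + 0j + 0k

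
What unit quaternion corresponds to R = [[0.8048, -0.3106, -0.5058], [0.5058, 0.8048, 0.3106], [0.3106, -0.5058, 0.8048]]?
0.9239 - 0.2209i - 0.2209j + 0.2209k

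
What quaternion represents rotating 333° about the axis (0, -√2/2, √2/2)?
-0.9724 - 0.1651j + 0.1651k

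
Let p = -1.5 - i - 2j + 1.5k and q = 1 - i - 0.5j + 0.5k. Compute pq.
-4.25 + 0.25i - 2.25j - 0.75k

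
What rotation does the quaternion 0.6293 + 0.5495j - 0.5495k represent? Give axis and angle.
axis = (0, √2/2, -√2/2), θ = 102°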